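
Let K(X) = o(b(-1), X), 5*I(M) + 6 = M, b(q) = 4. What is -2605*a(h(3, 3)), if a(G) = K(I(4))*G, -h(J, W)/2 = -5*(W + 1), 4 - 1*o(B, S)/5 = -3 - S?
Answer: -3438600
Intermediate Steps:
o(B, S) = 35 + 5*S (o(B, S) = 20 - 5*(-3 - S) = 20 + (15 + 5*S) = 35 + 5*S)
I(M) = -6/5 + M/5
K(X) = 35 + 5*X
h(J, W) = 10 + 10*W (h(J, W) = -(-10)*(W + 1) = -(-10)*(1 + W) = -2*(-5 - 5*W) = 10 + 10*W)
a(G) = 33*G (a(G) = (35 + 5*(-6/5 + (⅕)*4))*G = (35 + 5*(-6/5 + ⅘))*G = (35 + 5*(-⅖))*G = (35 - 2)*G = 33*G)
-2605*a(h(3, 3)) = -85965*(10 + 10*3) = -85965*(10 + 30) = -85965*40 = -2605*1320 = -3438600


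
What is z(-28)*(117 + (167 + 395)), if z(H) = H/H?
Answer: 679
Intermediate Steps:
z(H) = 1
z(-28)*(117 + (167 + 395)) = 1*(117 + (167 + 395)) = 1*(117 + 562) = 1*679 = 679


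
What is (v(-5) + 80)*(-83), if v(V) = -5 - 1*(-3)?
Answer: -6474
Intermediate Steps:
v(V) = -2 (v(V) = -5 + 3 = -2)
(v(-5) + 80)*(-83) = (-2 + 80)*(-83) = 78*(-83) = -6474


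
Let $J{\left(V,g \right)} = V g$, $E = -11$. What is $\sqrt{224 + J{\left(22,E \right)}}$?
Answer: $3 i \sqrt{2} \approx 4.2426 i$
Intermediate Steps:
$\sqrt{224 + J{\left(22,E \right)}} = \sqrt{224 + 22 \left(-11\right)} = \sqrt{224 - 242} = \sqrt{-18} = 3 i \sqrt{2}$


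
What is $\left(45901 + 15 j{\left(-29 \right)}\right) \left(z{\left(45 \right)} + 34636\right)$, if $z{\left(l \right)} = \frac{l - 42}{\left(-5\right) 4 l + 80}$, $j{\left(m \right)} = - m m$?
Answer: $\frac{472686447431}{410} \approx 1.1529 \cdot 10^{9}$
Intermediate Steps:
$j{\left(m \right)} = - m^{2}$
$z{\left(l \right)} = \frac{-42 + l}{80 - 20 l}$ ($z{\left(l \right)} = \frac{-42 + l}{- 20 l + 80} = \frac{-42 + l}{80 - 20 l}$)
$\left(45901 + 15 j{\left(-29 \right)}\right) \left(z{\left(45 \right)} + 34636\right) = \left(45901 + 15 \left(- \left(-29\right)^{2}\right)\right) \left(\frac{42 - 45}{20 \left(-4 + 45\right)} + 34636\right) = \left(45901 + 15 \left(\left(-1\right) 841\right)\right) \left(\frac{42 - 45}{20 \cdot 41} + 34636\right) = \left(45901 + 15 \left(-841\right)\right) \left(\frac{1}{20} \cdot \frac{1}{41} \left(-3\right) + 34636\right) = \left(45901 - 12615\right) \left(- \frac{3}{820} + 34636\right) = 33286 \cdot \frac{28401517}{820} = \frac{472686447431}{410}$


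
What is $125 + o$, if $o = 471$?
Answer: $596$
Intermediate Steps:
$125 + o = 125 + 471 = 596$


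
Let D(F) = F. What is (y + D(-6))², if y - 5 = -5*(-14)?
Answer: 4761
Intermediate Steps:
y = 75 (y = 5 - 5*(-14) = 5 + 70 = 75)
(y + D(-6))² = (75 - 6)² = 69² = 4761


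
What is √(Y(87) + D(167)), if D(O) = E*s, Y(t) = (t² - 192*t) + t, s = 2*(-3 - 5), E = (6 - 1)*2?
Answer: 2*I*√2302 ≈ 95.958*I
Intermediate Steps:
E = 10 (E = 5*2 = 10)
s = -16 (s = 2*(-8) = -16)
Y(t) = t² - 191*t
D(O) = -160 (D(O) = 10*(-16) = -160)
√(Y(87) + D(167)) = √(87*(-191 + 87) - 160) = √(87*(-104) - 160) = √(-9048 - 160) = √(-9208) = 2*I*√2302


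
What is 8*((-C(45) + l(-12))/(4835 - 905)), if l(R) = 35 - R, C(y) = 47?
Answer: 0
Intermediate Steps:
8*((-C(45) + l(-12))/(4835 - 905)) = 8*((-1*47 + (35 - 1*(-12)))/(4835 - 905)) = 8*((-47 + (35 + 12))/3930) = 8*((-47 + 47)*(1/3930)) = 8*(0*(1/3930)) = 8*0 = 0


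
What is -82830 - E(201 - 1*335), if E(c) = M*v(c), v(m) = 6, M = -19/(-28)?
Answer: -1159677/14 ≈ -82834.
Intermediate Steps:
M = 19/28 (M = -19*(-1/28) = 19/28 ≈ 0.67857)
E(c) = 57/14 (E(c) = (19/28)*6 = 57/14)
-82830 - E(201 - 1*335) = -82830 - 1*57/14 = -82830 - 57/14 = -1159677/14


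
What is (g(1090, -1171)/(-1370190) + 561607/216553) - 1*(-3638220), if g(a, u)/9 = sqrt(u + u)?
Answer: 787868017267/216553 - 3*I*sqrt(2342)/456730 ≈ 3.6382e+6 - 0.00031787*I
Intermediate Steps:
g(a, u) = 9*sqrt(2)*sqrt(u) (g(a, u) = 9*sqrt(u + u) = 9*sqrt(2*u) = 9*(sqrt(2)*sqrt(u)) = 9*sqrt(2)*sqrt(u))
(g(1090, -1171)/(-1370190) + 561607/216553) - 1*(-3638220) = ((9*sqrt(2)*sqrt(-1171))/(-1370190) + 561607/216553) - 1*(-3638220) = ((9*sqrt(2)*(I*sqrt(1171)))*(-1/1370190) + 561607*(1/216553)) + 3638220 = ((9*I*sqrt(2342))*(-1/1370190) + 561607/216553) + 3638220 = (-3*I*sqrt(2342)/456730 + 561607/216553) + 3638220 = (561607/216553 - 3*I*sqrt(2342)/456730) + 3638220 = 787868017267/216553 - 3*I*sqrt(2342)/456730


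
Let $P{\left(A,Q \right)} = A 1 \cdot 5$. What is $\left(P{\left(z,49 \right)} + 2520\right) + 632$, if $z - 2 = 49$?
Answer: $3407$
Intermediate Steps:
$z = 51$ ($z = 2 + 49 = 51$)
$P{\left(A,Q \right)} = 5 A$ ($P{\left(A,Q \right)} = A 5 = 5 A$)
$\left(P{\left(z,49 \right)} + 2520\right) + 632 = \left(5 \cdot 51 + 2520\right) + 632 = \left(255 + 2520\right) + 632 = 2775 + 632 = 3407$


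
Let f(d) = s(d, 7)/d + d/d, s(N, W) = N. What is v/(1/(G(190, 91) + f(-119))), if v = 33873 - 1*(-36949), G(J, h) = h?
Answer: 6586446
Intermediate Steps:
v = 70822 (v = 33873 + 36949 = 70822)
f(d) = 2 (f(d) = d/d + d/d = 1 + 1 = 2)
v/(1/(G(190, 91) + f(-119))) = 70822/(1/(91 + 2)) = 70822/(1/93) = 70822*93 = 6586446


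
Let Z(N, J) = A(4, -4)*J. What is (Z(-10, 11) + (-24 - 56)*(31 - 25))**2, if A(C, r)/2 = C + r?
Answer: 230400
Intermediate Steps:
A(C, r) = 2*C + 2*r (A(C, r) = 2*(C + r) = 2*C + 2*r)
Z(N, J) = 0 (Z(N, J) = (2*4 + 2*(-4))*J = (8 - 8)*J = 0*J = 0)
(Z(-10, 11) + (-24 - 56)*(31 - 25))**2 = (0 + (-24 - 56)*(31 - 25))**2 = (0 - 80*6)**2 = (0 - 480)**2 = (-480)**2 = 230400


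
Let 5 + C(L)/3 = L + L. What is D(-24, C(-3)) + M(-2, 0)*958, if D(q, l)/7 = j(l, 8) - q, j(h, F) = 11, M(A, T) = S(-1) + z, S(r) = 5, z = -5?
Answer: 245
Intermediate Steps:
M(A, T) = 0 (M(A, T) = 5 - 5 = 0)
C(L) = -15 + 6*L (C(L) = -15 + 3*(L + L) = -15 + 3*(2*L) = -15 + 6*L)
D(q, l) = 77 - 7*q (D(q, l) = 7*(11 - q) = 77 - 7*q)
D(-24, C(-3)) + M(-2, 0)*958 = (77 - 7*(-24)) + 0*958 = (77 + 168) + 0 = 245 + 0 = 245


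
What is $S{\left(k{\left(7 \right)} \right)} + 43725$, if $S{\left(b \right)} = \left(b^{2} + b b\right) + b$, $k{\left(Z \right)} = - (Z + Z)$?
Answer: $44103$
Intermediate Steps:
$k{\left(Z \right)} = - 2 Z$
$S{\left(b \right)} = b + 2 b^{2}$ ($S{\left(b \right)} = \left(b^{2} + b^{2}\right) + b = 2 b^{2} + b = b + 2 b^{2}$)
$S{\left(k{\left(7 \right)} \right)} + 43725 = \left(-2\right) 7 \left(1 + 2 \left(\left(-2\right) 7\right)\right) + 43725 = - 14 \left(1 + 2 \left(-14\right)\right) + 43725 = - 14 \left(1 - 28\right) + 43725 = \left(-14\right) \left(-27\right) + 43725 = 378 + 43725 = 44103$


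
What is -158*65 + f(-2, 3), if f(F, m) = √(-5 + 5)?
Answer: -10270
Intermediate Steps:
f(F, m) = 0 (f(F, m) = √0 = 0)
-158*65 + f(-2, 3) = -158*65 + 0 = -10270 + 0 = -10270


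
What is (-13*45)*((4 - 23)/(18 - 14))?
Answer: 11115/4 ≈ 2778.8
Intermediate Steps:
(-13*45)*((4 - 23)/(18 - 14)) = -(-11115)/4 = -585*(-19/4) = 11115/4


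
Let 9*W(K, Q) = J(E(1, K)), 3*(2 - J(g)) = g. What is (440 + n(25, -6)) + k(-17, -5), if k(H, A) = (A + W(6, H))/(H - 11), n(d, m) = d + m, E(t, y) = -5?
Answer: 86782/189 ≈ 459.16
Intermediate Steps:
J(g) = 2 - g/3
W(K, Q) = 11/27 (W(K, Q) = (2 - ⅓*(-5))/9 = (2 + 5/3)/9 = (⅑)*(11/3) = 11/27)
k(H, A) = (11/27 + A)/(-11 + H) (k(H, A) = (A + 11/27)/(H - 11) = (11/27 + A)/(-11 + H))
(440 + n(25, -6)) + k(-17, -5) = (440 + (25 - 6)) + (11/27 - 5)/(-11 - 17) = (440 + 19) - 124/27/(-28) = 459 - 1/28*(-124/27) = 459 + 31/189 = 86782/189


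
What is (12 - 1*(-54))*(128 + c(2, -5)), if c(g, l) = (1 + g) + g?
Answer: 8778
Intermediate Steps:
c(g, l) = 1 + 2*g
(12 - 1*(-54))*(128 + c(2, -5)) = (12 - 1*(-54))*(128 + (1 + 2*2)) = (12 + 54)*(128 + (1 + 4)) = 66*(128 + 5) = 66*133 = 8778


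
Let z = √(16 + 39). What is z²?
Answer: 55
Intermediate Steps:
z = √55 ≈ 7.4162
z² = (√55)² = 55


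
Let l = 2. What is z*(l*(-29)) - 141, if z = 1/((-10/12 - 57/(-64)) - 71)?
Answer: -1909425/13621 ≈ -140.18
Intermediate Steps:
z = -192/13621 (z = 1/((-10*1/12 - 57*(-1/64)) - 71) = 1/((-⅚ + 57/64) - 71) = 1/(11/192 - 71) = 1/(-13621/192) = -192/13621 ≈ -0.014096)
z*(l*(-29)) - 141 = -384*(-29)/13621 - 141 = -192/13621*(-58) - 141 = 11136/13621 - 141 = -1909425/13621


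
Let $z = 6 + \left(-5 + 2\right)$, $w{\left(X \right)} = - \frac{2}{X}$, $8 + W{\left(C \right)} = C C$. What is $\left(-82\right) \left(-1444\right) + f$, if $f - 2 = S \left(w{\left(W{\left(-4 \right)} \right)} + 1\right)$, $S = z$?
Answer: $\frac{473649}{4} \approx 1.1841 \cdot 10^{5}$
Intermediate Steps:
$W{\left(C \right)} = -8 + C^{2}$ ($W{\left(C \right)} = -8 + C C = -8 + C^{2}$)
$z = 3$ ($z = 6 - 3 = 3$)
$S = 3$
$f = \frac{17}{4}$ ($f = 2 + 3 \left(- \frac{2}{-8 + \left(-4\right)^{2}} + 1\right) = 2 + 3 \left(- \frac{2}{-8 + 16} + 1\right) = 2 + 3 \left(- \frac{2}{8} + 1\right) = 2 + 3 \left(\left(-2\right) \frac{1}{8} + 1\right) = 2 + 3 \left(- \frac{1}{4} + 1\right) = 2 + 3 \cdot \frac{3}{4} = 2 + \frac{9}{4} = \frac{17}{4} \approx 4.25$)
$\left(-82\right) \left(-1444\right) + f = \left(-82\right) \left(-1444\right) + \frac{17}{4} = 118408 + \frac{17}{4} = \frac{473649}{4}$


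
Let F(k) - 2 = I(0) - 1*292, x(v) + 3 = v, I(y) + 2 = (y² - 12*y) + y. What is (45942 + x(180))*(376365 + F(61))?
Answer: 17344110687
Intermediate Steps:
I(y) = -2 + y² - 11*y (I(y) = -2 + ((y² - 12*y) + y) = -2 + (y² - 11*y) = -2 + y² - 11*y)
x(v) = -3 + v
F(k) = -292 (F(k) = 2 + ((-2 + 0² - 11*0) - 1*292) = 2 + ((-2 + 0 + 0) - 292) = 2 + (-2 - 292) = 2 - 294 = -292)
(45942 + x(180))*(376365 + F(61)) = (45942 + (-3 + 180))*(376365 - 292) = (45942 + 177)*376073 = 46119*376073 = 17344110687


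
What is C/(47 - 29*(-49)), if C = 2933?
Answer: 2933/1468 ≈ 1.9980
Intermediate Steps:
C/(47 - 29*(-49)) = 2933/(47 - 29*(-49)) = 2933/(47 + 1421) = 2933/1468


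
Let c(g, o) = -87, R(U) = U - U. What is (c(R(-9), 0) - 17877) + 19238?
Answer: 1274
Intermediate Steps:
R(U) = 0
(c(R(-9), 0) - 17877) + 19238 = (-87 - 17877) + 19238 = -17964 + 19238 = 1274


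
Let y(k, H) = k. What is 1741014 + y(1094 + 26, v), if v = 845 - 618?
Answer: 1742134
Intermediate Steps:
v = 227
1741014 + y(1094 + 26, v) = 1741014 + (1094 + 26) = 1741014 + 1120 = 1742134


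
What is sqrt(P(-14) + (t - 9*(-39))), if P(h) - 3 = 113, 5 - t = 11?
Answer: sqrt(461) ≈ 21.471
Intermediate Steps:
t = -6 (t = 5 - 1*11 = 5 - 11 = -6)
P(h) = 116 (P(h) = 3 + 113 = 116)
sqrt(P(-14) + (t - 9*(-39))) = sqrt(116 + (-6 - 9*(-39))) = sqrt(116 + (-6 + 351)) = sqrt(116 + 345) = sqrt(461)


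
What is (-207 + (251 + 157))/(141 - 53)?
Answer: 201/88 ≈ 2.2841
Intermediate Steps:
(-207 + (251 + 157))/(141 - 53) = (-207 + 408)/88 = 201*(1/88) = 201/88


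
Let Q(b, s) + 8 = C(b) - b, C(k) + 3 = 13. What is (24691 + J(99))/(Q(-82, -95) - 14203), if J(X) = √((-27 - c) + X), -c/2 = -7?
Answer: -24691/14119 - √58/14119 ≈ -1.7493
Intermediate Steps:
c = 14 (c = -2*(-7) = 14)
C(k) = 10 (C(k) = -3 + 13 = 10)
J(X) = √(-41 + X) (J(X) = √((-27 - 1*14) + X) = √((-27 - 14) + X) = √(-41 + X))
Q(b, s) = 2 - b (Q(b, s) = -8 + (10 - b) = 2 - b)
(24691 + J(99))/(Q(-82, -95) - 14203) = (24691 + √(-41 + 99))/((2 - 1*(-82)) - 14203) = (24691 + √58)/((2 + 82) - 14203) = (24691 + √58)/(84 - 14203) = (24691 + √58)/(-14119) = (24691 + √58)*(-1/14119) = -24691/14119 - √58/14119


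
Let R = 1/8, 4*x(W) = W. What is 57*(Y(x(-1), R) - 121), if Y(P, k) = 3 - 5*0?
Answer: -6726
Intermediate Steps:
x(W) = W/4
R = 1/8 ≈ 0.12500
Y(P, k) = 3 (Y(P, k) = 3 + 0 = 3)
57*(Y(x(-1), R) - 121) = 57*(3 - 121) = 57*(-118) = -6726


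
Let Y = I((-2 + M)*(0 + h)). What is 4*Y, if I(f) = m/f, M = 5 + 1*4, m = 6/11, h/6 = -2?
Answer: -2/77 ≈ -0.025974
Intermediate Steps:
h = -12 (h = 6*(-2) = -12)
m = 6/11 (m = 6*(1/11) = 6/11 ≈ 0.54545)
M = 9 (M = 5 + 4 = 9)
I(f) = 6/(11*f)
Y = -1/154 (Y = 6/(11*(((-2 + 9)*(0 - 12)))) = 6/(11*((7*(-12)))) = (6/11)/(-84) = (6/11)*(-1/84) = -1/154 ≈ -0.0064935)
4*Y = 4*(-1/154) = -2/77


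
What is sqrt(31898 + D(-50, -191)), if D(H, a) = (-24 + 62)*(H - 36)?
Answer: sqrt(28630) ≈ 169.20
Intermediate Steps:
D(H, a) = -1368 + 38*H (D(H, a) = 38*(-36 + H) = -1368 + 38*H)
sqrt(31898 + D(-50, -191)) = sqrt(31898 + (-1368 + 38*(-50))) = sqrt(31898 + (-1368 - 1900)) = sqrt(31898 - 3268) = sqrt(28630)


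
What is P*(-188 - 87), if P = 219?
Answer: -60225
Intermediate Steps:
P*(-188 - 87) = 219*(-188 - 87) = 219*(-275) = -60225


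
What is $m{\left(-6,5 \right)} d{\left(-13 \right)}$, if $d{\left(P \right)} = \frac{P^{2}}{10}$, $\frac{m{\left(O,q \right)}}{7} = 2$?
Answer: $\frac{1183}{5} \approx 236.6$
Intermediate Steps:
$m{\left(O,q \right)} = 14$ ($m{\left(O,q \right)} = 7 \cdot 2 = 14$)
$d{\left(P \right)} = \frac{P^{2}}{10}$ ($d{\left(P \right)} = P^{2} \cdot \frac{1}{10} = \frac{P^{2}}{10}$)
$m{\left(-6,5 \right)} d{\left(-13 \right)} = 14 \frac{\left(-13\right)^{2}}{10} = 14 \cdot \frac{1}{10} \cdot 169 = 14 \cdot \frac{169}{10} = \frac{1183}{5}$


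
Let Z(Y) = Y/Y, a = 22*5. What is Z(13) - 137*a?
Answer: -15069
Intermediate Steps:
a = 110
Z(Y) = 1
Z(13) - 137*a = 1 - 137*110 = 1 - 15070 = -15069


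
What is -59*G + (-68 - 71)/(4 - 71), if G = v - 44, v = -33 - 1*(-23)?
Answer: 213601/67 ≈ 3188.1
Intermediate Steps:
v = -10 (v = -33 + 23 = -10)
G = -54 (G = -10 - 44 = -54)
-59*G + (-68 - 71)/(4 - 71) = -59*(-54) + (-68 - 71)/(4 - 71) = 3186 - 139/(-67) = 3186 - 139*(-1/67) = 3186 + 139/67 = 213601/67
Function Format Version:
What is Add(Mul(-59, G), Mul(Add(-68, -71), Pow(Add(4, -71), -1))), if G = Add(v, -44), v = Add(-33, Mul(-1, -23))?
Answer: Rational(213601, 67) ≈ 3188.1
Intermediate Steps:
v = -10 (v = Add(-33, 23) = -10)
G = -54 (G = Add(-10, -44) = -54)
Add(Mul(-59, G), Mul(Add(-68, -71), Pow(Add(4, -71), -1))) = Add(Mul(-59, -54), Mul(Add(-68, -71), Pow(Add(4, -71), -1))) = Add(3186, Mul(-139, Pow(-67, -1))) = Add(3186, Mul(-139, Rational(-1, 67))) = Add(3186, Rational(139, 67)) = Rational(213601, 67)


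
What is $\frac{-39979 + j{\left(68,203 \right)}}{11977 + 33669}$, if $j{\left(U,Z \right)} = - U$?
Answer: $- \frac{40047}{45646} \approx -0.87734$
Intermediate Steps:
$\frac{-39979 + j{\left(68,203 \right)}}{11977 + 33669} = \frac{-39979 - 68}{11977 + 33669} = \frac{-39979 - 68}{45646} = \left(-40047\right) \frac{1}{45646} = - \frac{40047}{45646}$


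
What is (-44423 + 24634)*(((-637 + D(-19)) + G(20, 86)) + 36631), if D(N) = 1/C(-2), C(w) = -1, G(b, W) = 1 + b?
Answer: -712681046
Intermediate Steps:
D(N) = -1 (D(N) = 1/(-1) = -1)
(-44423 + 24634)*(((-637 + D(-19)) + G(20, 86)) + 36631) = (-44423 + 24634)*(((-637 - 1) + (1 + 20)) + 36631) = -19789*((-638 + 21) + 36631) = -19789*(-617 + 36631) = -19789*36014 = -712681046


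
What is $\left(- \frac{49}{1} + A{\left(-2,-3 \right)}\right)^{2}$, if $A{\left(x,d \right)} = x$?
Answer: $2601$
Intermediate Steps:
$\left(- \frac{49}{1} + A{\left(-2,-3 \right)}\right)^{2} = \left(- \frac{49}{1} - 2\right)^{2} = \left(\left(-49\right) 1 - 2\right)^{2} = \left(-49 - 2\right)^{2} = \left(-51\right)^{2} = 2601$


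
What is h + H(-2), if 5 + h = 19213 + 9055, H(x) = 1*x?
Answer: 28261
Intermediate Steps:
H(x) = x
h = 28263 (h = -5 + (19213 + 9055) = -5 + 28268 = 28263)
h + H(-2) = 28263 - 2 = 28261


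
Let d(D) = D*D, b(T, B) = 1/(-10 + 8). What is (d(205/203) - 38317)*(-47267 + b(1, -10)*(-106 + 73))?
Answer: 74606802004614/41209 ≈ 1.8104e+9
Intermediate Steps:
b(T, B) = -1/2 (b(T, B) = 1/(-2) = -1/2)
d(D) = D**2
(d(205/203) - 38317)*(-47267 + b(1, -10)*(-106 + 73)) = ((205/203)**2 - 38317)*(-47267 - (-106 + 73)/2) = ((205*(1/203))**2 - 38317)*(-47267 - 1/2*(-33)) = ((205/203)**2 - 38317)*(-47267 + 33/2) = (42025/41209 - 38317)*(-94501/2) = -1578963228/41209*(-94501/2) = 74606802004614/41209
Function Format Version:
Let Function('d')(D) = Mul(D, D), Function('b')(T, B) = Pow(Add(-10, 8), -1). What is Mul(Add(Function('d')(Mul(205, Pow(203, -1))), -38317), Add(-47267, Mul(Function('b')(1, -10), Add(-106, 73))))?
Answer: Rational(74606802004614, 41209) ≈ 1.8104e+9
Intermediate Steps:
Function('b')(T, B) = Rational(-1, 2) (Function('b')(T, B) = Pow(-2, -1) = Rational(-1, 2))
Function('d')(D) = Pow(D, 2)
Mul(Add(Function('d')(Mul(205, Pow(203, -1))), -38317), Add(-47267, Mul(Function('b')(1, -10), Add(-106, 73)))) = Mul(Add(Pow(Mul(205, Pow(203, -1)), 2), -38317), Add(-47267, Mul(Rational(-1, 2), Add(-106, 73)))) = Mul(Add(Pow(Mul(205, Rational(1, 203)), 2), -38317), Add(-47267, Mul(Rational(-1, 2), -33))) = Mul(Add(Pow(Rational(205, 203), 2), -38317), Add(-47267, Rational(33, 2))) = Mul(Add(Rational(42025, 41209), -38317), Rational(-94501, 2)) = Mul(Rational(-1578963228, 41209), Rational(-94501, 2)) = Rational(74606802004614, 41209)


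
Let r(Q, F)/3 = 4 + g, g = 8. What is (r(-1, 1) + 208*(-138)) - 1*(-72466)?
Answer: 43798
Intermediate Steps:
r(Q, F) = 36 (r(Q, F) = 3*(4 + 8) = 3*12 = 36)
(r(-1, 1) + 208*(-138)) - 1*(-72466) = (36 + 208*(-138)) - 1*(-72466) = (36 - 28704) + 72466 = -28668 + 72466 = 43798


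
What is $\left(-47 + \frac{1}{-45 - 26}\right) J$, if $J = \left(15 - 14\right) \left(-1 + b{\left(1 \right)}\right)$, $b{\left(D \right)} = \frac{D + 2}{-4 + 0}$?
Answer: $\frac{11683}{142} \approx 82.275$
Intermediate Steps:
$b{\left(D \right)} = - \frac{1}{2} - \frac{D}{4}$ ($b{\left(D \right)} = \frac{2 + D}{-4} = \left(2 + D\right) \left(- \frac{1}{4}\right) = - \frac{1}{2} - \frac{D}{4}$)
$J = - \frac{7}{4}$ ($J = \left(15 - 14\right) \left(-1 - \frac{3}{4}\right) = 1 \left(-1 - \frac{3}{4}\right) = 1 \left(- \frac{7}{4}\right) = - \frac{7}{4} \approx -1.75$)
$\left(-47 + \frac{1}{-45 - 26}\right) J = \left(-47 + \frac{1}{-45 - 26}\right) \left(- \frac{7}{4}\right) = \left(-47 + \frac{1}{-71}\right) \left(- \frac{7}{4}\right) = \left(-47 - \frac{1}{71}\right) \left(- \frac{7}{4}\right) = \left(- \frac{3338}{71}\right) \left(- \frac{7}{4}\right) = \frac{11683}{142}$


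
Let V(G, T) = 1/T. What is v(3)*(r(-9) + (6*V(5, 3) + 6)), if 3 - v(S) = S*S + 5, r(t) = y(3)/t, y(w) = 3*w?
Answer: -77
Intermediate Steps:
r(t) = 9/t (r(t) = (3*3)/t = 9/t)
v(S) = -2 - S² (v(S) = 3 - (S*S + 5) = 3 - (S² + 5) = 3 - (5 + S²) = 3 + (-5 - S²) = -2 - S²)
v(3)*(r(-9) + (6*V(5, 3) + 6)) = (-2 - 1*3²)*(9/(-9) + (6/3 + 6)) = (-2 - 1*9)*(9*(-⅑) + (6*(⅓) + 6)) = (-2 - 9)*(-1 + (2 + 6)) = -11*(-1 + 8) = -11*7 = -77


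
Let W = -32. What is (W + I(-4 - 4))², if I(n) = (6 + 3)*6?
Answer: 484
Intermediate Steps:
I(n) = 54 (I(n) = 9*6 = 54)
(W + I(-4 - 4))² = (-32 + 54)² = 22² = 484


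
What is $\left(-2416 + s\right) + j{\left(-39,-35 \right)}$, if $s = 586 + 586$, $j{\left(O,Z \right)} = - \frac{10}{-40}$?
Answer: $- \frac{4975}{4} \approx -1243.8$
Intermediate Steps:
$j{\left(O,Z \right)} = \frac{1}{4}$ ($j{\left(O,Z \right)} = \left(-10\right) \left(- \frac{1}{40}\right) = \frac{1}{4}$)
$s = 1172$
$\left(-2416 + s\right) + j{\left(-39,-35 \right)} = \left(-2416 + 1172\right) + \frac{1}{4} = -1244 + \frac{1}{4} = - \frac{4975}{4}$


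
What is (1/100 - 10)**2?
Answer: 998001/10000 ≈ 99.800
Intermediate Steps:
(1/100 - 10)**2 = (-999/100)**2 = 998001/10000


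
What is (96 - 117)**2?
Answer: 441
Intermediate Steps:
(96 - 117)**2 = (-21)**2 = 441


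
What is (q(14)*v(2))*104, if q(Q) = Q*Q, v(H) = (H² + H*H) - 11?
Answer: -61152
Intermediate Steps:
v(H) = -11 + 2*H² (v(H) = (H² + H²) - 11 = 2*H² - 11 = -11 + 2*H²)
q(Q) = Q²
(q(14)*v(2))*104 = (14²*(-11 + 2*2²))*104 = (196*(-11 + 2*4))*104 = (196*(-11 + 8))*104 = (196*(-3))*104 = -588*104 = -61152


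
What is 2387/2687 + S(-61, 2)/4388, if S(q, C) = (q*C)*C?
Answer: 2454632/2947639 ≈ 0.83274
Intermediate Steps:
S(q, C) = q*C**2 (S(q, C) = (C*q)*C = q*C**2)
2387/2687 + S(-61, 2)/4388 = 2387/2687 - 61*2**2/4388 = 2387*(1/2687) - 61*4*(1/4388) = 2387/2687 - 244*1/4388 = 2387/2687 - 61/1097 = 2454632/2947639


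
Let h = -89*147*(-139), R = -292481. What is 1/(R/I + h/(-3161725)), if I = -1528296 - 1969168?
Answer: -2535661400/1246393763 ≈ -2.0344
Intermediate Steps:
I = -3497464
h = 1818537 (h = -13083*(-139) = 1818537)
1/(R/I + h/(-3161725)) = 1/(-292481/(-3497464) + 1818537/(-3161725)) = 1/(-292481*(-1/3497464) + 1818537*(-1/3161725)) = 1/(292481/3497464 - 417/725) = 1/(-1246393763/2535661400) = -2535661400/1246393763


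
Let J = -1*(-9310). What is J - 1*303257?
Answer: -293947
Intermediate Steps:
J = 9310
J - 1*303257 = 9310 - 1*303257 = 9310 - 303257 = -293947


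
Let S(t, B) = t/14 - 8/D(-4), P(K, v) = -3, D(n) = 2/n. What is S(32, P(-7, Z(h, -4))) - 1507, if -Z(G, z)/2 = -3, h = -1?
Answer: -10421/7 ≈ -1488.7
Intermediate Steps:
Z(G, z) = 6 (Z(G, z) = -2*(-3) = 6)
S(t, B) = 16 + t/14 (S(t, B) = t/14 - 8/(2/(-4)) = t*(1/14) - 8/(2*(-1/4)) = t/14 - 8/(-1/2) = t/14 - 8*(-2) = t/14 + 16 = 16 + t/14)
S(32, P(-7, Z(h, -4))) - 1507 = (16 + (1/14)*32) - 1507 = (16 + 16/7) - 1507 = 128/7 - 1507 = -10421/7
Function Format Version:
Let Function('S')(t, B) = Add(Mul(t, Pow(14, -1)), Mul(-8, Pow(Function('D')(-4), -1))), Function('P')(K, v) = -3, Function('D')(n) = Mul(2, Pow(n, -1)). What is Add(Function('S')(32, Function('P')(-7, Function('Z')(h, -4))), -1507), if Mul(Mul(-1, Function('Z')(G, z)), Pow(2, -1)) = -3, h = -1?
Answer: Rational(-10421, 7) ≈ -1488.7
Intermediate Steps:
Function('Z')(G, z) = 6 (Function('Z')(G, z) = Mul(-2, -3) = 6)
Function('S')(t, B) = Add(16, Mul(Rational(1, 14), t)) (Function('S')(t, B) = Add(Mul(t, Pow(14, -1)), Mul(-8, Pow(Mul(2, Pow(-4, -1)), -1))) = Add(Mul(t, Rational(1, 14)), Mul(-8, Pow(Mul(2, Rational(-1, 4)), -1))) = Add(Mul(Rational(1, 14), t), Mul(-8, Pow(Rational(-1, 2), -1))) = Add(Mul(Rational(1, 14), t), Mul(-8, -2)) = Add(Mul(Rational(1, 14), t), 16) = Add(16, Mul(Rational(1, 14), t)))
Add(Function('S')(32, Function('P')(-7, Function('Z')(h, -4))), -1507) = Add(Add(16, Mul(Rational(1, 14), 32)), -1507) = Add(Add(16, Rational(16, 7)), -1507) = Add(Rational(128, 7), -1507) = Rational(-10421, 7)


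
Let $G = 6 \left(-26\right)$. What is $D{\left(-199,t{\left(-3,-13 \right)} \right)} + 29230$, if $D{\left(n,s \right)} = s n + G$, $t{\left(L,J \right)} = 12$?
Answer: $26686$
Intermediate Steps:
$G = -156$
$D{\left(n,s \right)} = -156 + n s$ ($D{\left(n,s \right)} = s n - 156 = n s - 156 = -156 + n s$)
$D{\left(-199,t{\left(-3,-13 \right)} \right)} + 29230 = \left(-156 - 2388\right) + 29230 = -2544 + 29230 = 26686$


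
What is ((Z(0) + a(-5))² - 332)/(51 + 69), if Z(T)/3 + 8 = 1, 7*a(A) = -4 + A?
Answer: 2017/1470 ≈ 1.3721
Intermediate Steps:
a(A) = -4/7 + A/7 (a(A) = (-4 + A)/7 = -4/7 + A/7)
Z(T) = -21 (Z(T) = -24 + 3*1 = -24 + 3 = -21)
((Z(0) + a(-5))² - 332)/(51 + 69) = ((-21 + (-4/7 + (⅐)*(-5)))² - 332)/(51 + 69) = ((-21 + (-4/7 - 5/7))² - 332)/120 = ((-21 - 9/7)² - 332)*(1/120) = ((-156/7)² - 332)*(1/120) = (24336/49 - 332)*(1/120) = (8068/49)*(1/120) = 2017/1470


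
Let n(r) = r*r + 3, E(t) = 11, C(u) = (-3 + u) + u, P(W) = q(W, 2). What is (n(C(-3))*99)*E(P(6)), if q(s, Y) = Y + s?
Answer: 91476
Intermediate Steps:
P(W) = 2 + W
C(u) = -3 + 2*u
n(r) = 3 + r**2 (n(r) = r**2 + 3 = 3 + r**2)
(n(C(-3))*99)*E(P(6)) = ((3 + (-3 + 2*(-3))**2)*99)*11 = ((3 + (-3 - 6)**2)*99)*11 = ((3 + (-9)**2)*99)*11 = ((3 + 81)*99)*11 = (84*99)*11 = 8316*11 = 91476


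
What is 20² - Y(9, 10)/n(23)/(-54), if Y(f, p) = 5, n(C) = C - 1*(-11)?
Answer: 734405/1836 ≈ 400.00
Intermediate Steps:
n(C) = 11 + C (n(C) = C + 11 = 11 + C)
20² - Y(9, 10)/n(23)/(-54) = 20² - 5/(11 + 23)/(-54) = 400 - 5/34*(-1)/54 = 400 - 5*(1/34)*(-1)/54 = 400 - 5*(-1)/(34*54) = 400 - 1*(-5/1836) = 400 + 5/1836 = 734405/1836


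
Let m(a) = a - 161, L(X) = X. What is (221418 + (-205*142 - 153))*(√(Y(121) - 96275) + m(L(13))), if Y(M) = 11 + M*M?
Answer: -28438940 + 192155*I*√81623 ≈ -2.8439e+7 + 5.4898e+7*I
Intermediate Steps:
Y(M) = 11 + M²
m(a) = -161 + a
(221418 + (-205*142 - 153))*(√(Y(121) - 96275) + m(L(13))) = (221418 + (-205*142 - 153))*(√((11 + 121²) - 96275) + (-161 + 13)) = (221418 + (-29110 - 153))*(√((11 + 14641) - 96275) - 148) = (221418 - 29263)*(√(14652 - 96275) - 148) = 192155*(√(-81623) - 148) = 192155*(I*√81623 - 148) = 192155*(-148 + I*√81623) = -28438940 + 192155*I*√81623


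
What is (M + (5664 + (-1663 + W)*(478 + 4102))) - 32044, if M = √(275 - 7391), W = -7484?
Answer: -41919640 + 2*I*√1779 ≈ -4.192e+7 + 84.356*I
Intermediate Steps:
M = 2*I*√1779 (M = √(-7116) = 2*I*√1779 ≈ 84.356*I)
(M + (5664 + (-1663 + W)*(478 + 4102))) - 32044 = (2*I*√1779 + (5664 + (-1663 - 7484)*(478 + 4102))) - 32044 = (2*I*√1779 + (5664 - 9147*4580)) - 32044 = (2*I*√1779 + (5664 - 41893260)) - 32044 = (2*I*√1779 - 41887596) - 32044 = (-41887596 + 2*I*√1779) - 32044 = -41919640 + 2*I*√1779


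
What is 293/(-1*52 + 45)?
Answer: -293/7 ≈ -41.857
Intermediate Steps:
293/(-1*52 + 45) = 293/(-52 + 45) = 293/(-7) = 293*(-⅐) = -293/7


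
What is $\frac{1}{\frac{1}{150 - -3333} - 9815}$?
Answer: $- \frac{3483}{34185644} \approx -0.00010188$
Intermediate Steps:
$\frac{1}{\frac{1}{150 - -3333} - 9815} = \frac{1}{\frac{1}{150 + 3333} - 9815} = \frac{1}{\frac{1}{3483} - 9815} = \frac{1}{- \frac{34185644}{3483}} = - \frac{3483}{34185644}$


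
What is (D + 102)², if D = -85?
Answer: 289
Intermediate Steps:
(D + 102)² = (-85 + 102)² = 17² = 289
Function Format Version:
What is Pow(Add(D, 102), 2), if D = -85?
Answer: 289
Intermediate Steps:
Pow(Add(D, 102), 2) = Pow(Add(-85, 102), 2) = Pow(17, 2) = 289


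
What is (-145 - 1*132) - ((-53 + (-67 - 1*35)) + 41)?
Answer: -163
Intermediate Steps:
(-145 - 1*132) - ((-53 + (-67 - 1*35)) + 41) = (-145 - 132) - ((-53 + (-67 - 35)) + 41) = -277 - ((-53 - 102) + 41) = -277 - (-155 + 41) = -277 - 1*(-114) = -277 + 114 = -163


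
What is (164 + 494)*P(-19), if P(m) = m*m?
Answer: 237538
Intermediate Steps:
P(m) = m²
(164 + 494)*P(-19) = (164 + 494)*(-19)² = 658*361 = 237538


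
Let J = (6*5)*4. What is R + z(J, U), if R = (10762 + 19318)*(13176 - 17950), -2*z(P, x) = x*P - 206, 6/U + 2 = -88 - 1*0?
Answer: -143601813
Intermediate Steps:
U = -1/15 (U = 6/(-2 + (-88 - 1*0)) = 6/(-2 + (-88 + 0)) = 6/(-2 - 88) = 6/(-90) = 6*(-1/90) = -1/15 ≈ -0.066667)
J = 120 (J = 30*4 = 120)
z(P, x) = 103 - P*x/2 (z(P, x) = -(x*P - 206)/2 = -(P*x - 206)/2 = -(-206 + P*x)/2 = 103 - P*x/2)
R = -143601920 (R = 30080*(-4774) = -143601920)
R + z(J, U) = -143601920 + (103 - ½*120*(-1/15)) = -143601920 + (103 + 4) = -143601920 + 107 = -143601813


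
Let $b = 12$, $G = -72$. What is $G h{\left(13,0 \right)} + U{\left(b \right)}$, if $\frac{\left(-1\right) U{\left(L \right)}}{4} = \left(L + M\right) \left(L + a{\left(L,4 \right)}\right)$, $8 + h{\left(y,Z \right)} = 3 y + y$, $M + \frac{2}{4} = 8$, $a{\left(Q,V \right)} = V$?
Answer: $-4416$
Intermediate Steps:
$M = \frac{15}{2}$ ($M = - \frac{1}{2} + 8 = \frac{15}{2} \approx 7.5$)
$h{\left(y,Z \right)} = -8 + 4 y$ ($h{\left(y,Z \right)} = -8 + \left(3 y + y\right) = -8 + 4 y$)
$U{\left(L \right)} = - 4 \left(4 + L\right) \left(\frac{15}{2} + L\right)$ ($U{\left(L \right)} = - 4 \left(L + \frac{15}{2}\right) \left(L + 4\right) = - 4 \left(\frac{15}{2} + L\right) \left(4 + L\right) = - 4 \left(4 + L\right) \left(\frac{15}{2} + L\right)$)
$G h{\left(13,0 \right)} + U{\left(b \right)} = - 72 \left(-8 + 4 \cdot 13\right) - \left(672 + 576\right) = - 72 \left(-8 + 52\right) - 1248 = \left(-72\right) 44 - 1248 = -3168 - 1248 = -4416$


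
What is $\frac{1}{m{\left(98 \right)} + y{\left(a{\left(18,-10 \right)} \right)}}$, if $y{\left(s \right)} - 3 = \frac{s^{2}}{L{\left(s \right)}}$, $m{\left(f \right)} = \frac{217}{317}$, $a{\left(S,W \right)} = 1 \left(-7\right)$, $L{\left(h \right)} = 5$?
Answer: $\frac{1585}{21373} \approx 0.074159$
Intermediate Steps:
$a{\left(S,W \right)} = -7$
$m{\left(f \right)} = \frac{217}{317}$ ($m{\left(f \right)} = 217 \cdot \frac{1}{317} = \frac{217}{317}$)
$y{\left(s \right)} = 3 + \frac{s^{2}}{5}$
$\frac{1}{m{\left(98 \right)} + y{\left(a{\left(18,-10 \right)} \right)}} = \frac{1}{\frac{217}{317} + \left(3 + \frac{\left(-7\right)^{2}}{5}\right)} = \frac{1}{\frac{217}{317} + \left(3 + \frac{1}{5} \cdot 49\right)} = \frac{1}{\frac{217}{317} + \left(3 + \frac{49}{5}\right)} = \frac{1}{\frac{217}{317} + \frac{64}{5}} = \frac{1}{\frac{21373}{1585}} = \frac{1585}{21373}$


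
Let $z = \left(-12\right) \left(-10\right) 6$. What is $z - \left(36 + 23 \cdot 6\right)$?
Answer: $546$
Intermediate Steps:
$z = 720$ ($z = 120 \cdot 6 = 720$)
$z - \left(36 + 23 \cdot 6\right) = 720 - \left(36 + 23 \cdot 6\right) = 720 - \left(36 + 138\right) = 720 - 174 = 546$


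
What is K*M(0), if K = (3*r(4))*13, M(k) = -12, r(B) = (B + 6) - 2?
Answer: -3744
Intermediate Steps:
r(B) = 4 + B (r(B) = (6 + B) - 2 = 4 + B)
K = 312 (K = (3*(4 + 4))*13 = (3*8)*13 = 24*13 = 312)
K*M(0) = 312*(-12) = -3744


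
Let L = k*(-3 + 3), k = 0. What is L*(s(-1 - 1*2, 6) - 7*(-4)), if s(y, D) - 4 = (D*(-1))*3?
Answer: 0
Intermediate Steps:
L = 0 (L = 0*(-3 + 3) = 0*0 = 0)
s(y, D) = 4 - 3*D (s(y, D) = 4 + (D*(-1))*3 = 4 - D*3 = 4 - 3*D)
L*(s(-1 - 1*2, 6) - 7*(-4)) = 0*((4 - 3*6) - 7*(-4)) = 0*((4 - 18) + 28) = 0*(-14 + 28) = 0*14 = 0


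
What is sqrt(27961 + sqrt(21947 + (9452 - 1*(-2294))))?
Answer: sqrt(27961 + sqrt(33693)) ≈ 167.76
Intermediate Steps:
sqrt(27961 + sqrt(21947 + (9452 - 1*(-2294)))) = sqrt(27961 + sqrt(21947 + (9452 + 2294))) = sqrt(27961 + sqrt(21947 + 11746)) = sqrt(27961 + sqrt(33693))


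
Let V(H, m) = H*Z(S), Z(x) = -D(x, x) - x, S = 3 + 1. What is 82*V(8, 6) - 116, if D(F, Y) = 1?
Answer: -3396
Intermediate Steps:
S = 4
Z(x) = -1 - x (Z(x) = -1*1 - x = -1 - x)
V(H, m) = -5*H (V(H, m) = H*(-1 - 1*4) = H*(-1 - 4) = H*(-5) = -5*H)
82*V(8, 6) - 116 = 82*(-5*8) - 116 = 82*(-40) - 116 = -3280 - 116 = -3396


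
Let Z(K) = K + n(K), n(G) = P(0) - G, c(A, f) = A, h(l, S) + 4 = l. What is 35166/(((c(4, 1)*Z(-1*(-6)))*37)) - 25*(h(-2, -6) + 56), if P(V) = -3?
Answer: -98361/74 ≈ -1329.2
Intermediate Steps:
h(l, S) = -4 + l
n(G) = -3 - G
Z(K) = -3 (Z(K) = K + (-3 - K) = -3)
35166/(((c(4, 1)*Z(-1*(-6)))*37)) - 25*(h(-2, -6) + 56) = 35166/(((4*(-3))*37)) - 25*((-4 - 2) + 56) = 35166/((-12*37)) - 25*(-6 + 56) = 35166/(-444) - 25*50 = 35166*(-1/444) - 1*1250 = -5861/74 - 1250 = -98361/74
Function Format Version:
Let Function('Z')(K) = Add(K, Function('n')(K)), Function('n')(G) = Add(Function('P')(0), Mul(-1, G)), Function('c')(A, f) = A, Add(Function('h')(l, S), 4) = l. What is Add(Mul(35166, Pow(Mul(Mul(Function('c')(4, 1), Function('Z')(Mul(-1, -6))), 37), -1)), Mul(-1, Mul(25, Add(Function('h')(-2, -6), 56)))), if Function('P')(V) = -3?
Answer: Rational(-98361, 74) ≈ -1329.2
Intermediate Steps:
Function('h')(l, S) = Add(-4, l)
Function('n')(G) = Add(-3, Mul(-1, G))
Function('Z')(K) = -3 (Function('Z')(K) = Add(K, Add(-3, Mul(-1, K))) = -3)
Add(Mul(35166, Pow(Mul(Mul(Function('c')(4, 1), Function('Z')(Mul(-1, -6))), 37), -1)), Mul(-1, Mul(25, Add(Function('h')(-2, -6), 56)))) = Add(Mul(35166, Pow(Mul(Mul(4, -3), 37), -1)), Mul(-1, Mul(25, Add(Add(-4, -2), 56)))) = Add(Mul(35166, Pow(Mul(-12, 37), -1)), Mul(-1, Mul(25, Add(-6, 56)))) = Add(Mul(35166, Pow(-444, -1)), Mul(-1, Mul(25, 50))) = Add(Mul(35166, Rational(-1, 444)), Mul(-1, 1250)) = Add(Rational(-5861, 74), -1250) = Rational(-98361, 74)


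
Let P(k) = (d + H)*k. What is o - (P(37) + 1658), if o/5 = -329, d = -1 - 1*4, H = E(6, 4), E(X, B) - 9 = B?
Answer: -3599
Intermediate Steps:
E(X, B) = 9 + B
H = 13 (H = 9 + 4 = 13)
d = -5 (d = -1 - 4 = -5)
o = -1645 (o = 5*(-329) = -1645)
P(k) = 8*k (P(k) = (-5 + 13)*k = 8*k)
o - (P(37) + 1658) = -1645 - (8*37 + 1658) = -1645 - (296 + 1658) = -1645 - 1*1954 = -1645 - 1954 = -3599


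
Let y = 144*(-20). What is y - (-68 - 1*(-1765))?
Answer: -4577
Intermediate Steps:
y = -2880
y - (-68 - 1*(-1765)) = -2880 - (-68 - 1*(-1765)) = -2880 - (-68 + 1765) = -2880 - 1*1697 = -2880 - 1697 = -4577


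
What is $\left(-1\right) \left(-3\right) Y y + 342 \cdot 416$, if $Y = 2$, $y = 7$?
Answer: $142314$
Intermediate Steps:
$\left(-1\right) \left(-3\right) Y y + 342 \cdot 416 = \left(-1\right) \left(-3\right) 2 \cdot 7 + 342 \cdot 416 = 3 \cdot 2 \cdot 7 + 142272 = 6 \cdot 7 + 142272 = 42 + 142272 = 142314$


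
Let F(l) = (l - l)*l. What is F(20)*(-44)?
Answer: 0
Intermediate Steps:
F(l) = 0 (F(l) = 0*l = 0)
F(20)*(-44) = 0*(-44) = 0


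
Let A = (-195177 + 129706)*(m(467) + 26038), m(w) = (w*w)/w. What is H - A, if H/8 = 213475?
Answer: 1737016655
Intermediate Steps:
H = 1707800 (H = 8*213475 = 1707800)
m(w) = w (m(w) = w²/w = w)
A = -1735308855 (A = (-195177 + 129706)*(467 + 26038) = -65471*26505 = -1735308855)
H - A = 1707800 - 1*(-1735308855) = 1707800 + 1735308855 = 1737016655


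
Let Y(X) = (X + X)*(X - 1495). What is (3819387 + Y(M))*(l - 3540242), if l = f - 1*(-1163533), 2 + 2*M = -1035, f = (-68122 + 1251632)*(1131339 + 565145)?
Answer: 23721741424805481263/2 ≈ 1.1861e+19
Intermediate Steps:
f = 2007805778840 (f = 1183510*1696484 = 2007805778840)
M = -1037/2 (M = -1 + (½)*(-1035) = -1 - 1035/2 = -1037/2 ≈ -518.50)
Y(X) = 2*X*(-1495 + X) (Y(X) = (2*X)*(-1495 + X) = 2*X*(-1495 + X))
l = 2007806942373 (l = 2007805778840 - 1*(-1163533) = 2007805778840 + 1163533 = 2007806942373)
(3819387 + Y(M))*(l - 3540242) = (3819387 + 2*(-1037/2)*(-1495 - 1037/2))*(2007806942373 - 3540242) = (3819387 + 2*(-1037/2)*(-4027/2))*2007803402131 = (3819387 + 4175999/2)*2007803402131 = (11814773/2)*2007803402131 = 23721741424805481263/2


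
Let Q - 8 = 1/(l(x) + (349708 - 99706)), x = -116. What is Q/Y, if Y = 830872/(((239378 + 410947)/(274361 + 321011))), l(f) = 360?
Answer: 434177997175/41282851501542336 ≈ 1.0517e-5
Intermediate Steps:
Q = 2002897/250362 (Q = 8 + 1/(360 + (349708 - 99706)) = 8 + 1/(360 + 250002) = 8 + 1/250362 = 2002897/250362 ≈ 8.0000)
Y = 494677924384/650325 (Y = 830872/((650325/595372)) = 830872/((650325*(1/595372))) = 830872/(650325/595372) = 830872*(595372/650325) = 494677924384/650325 ≈ 7.6066e+5)
Q/Y = 2002897/(250362*(494677924384/650325)) = (2002897/250362)*(650325/494677924384) = 434177997175/41282851501542336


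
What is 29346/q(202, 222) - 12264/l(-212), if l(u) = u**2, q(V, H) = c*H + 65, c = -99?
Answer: -198458457/123107234 ≈ -1.6121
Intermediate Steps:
q(V, H) = 65 - 99*H (q(V, H) = -99*H + 65 = 65 - 99*H)
29346/q(202, 222) - 12264/l(-212) = 29346/(65 - 99*222) - 12264/((-212)**2) = 29346/(65 - 21978) - 12264/44944 = 29346/(-21913) - 12264*1/44944 = 29346*(-1/21913) - 1533/5618 = -29346/21913 - 1533/5618 = -198458457/123107234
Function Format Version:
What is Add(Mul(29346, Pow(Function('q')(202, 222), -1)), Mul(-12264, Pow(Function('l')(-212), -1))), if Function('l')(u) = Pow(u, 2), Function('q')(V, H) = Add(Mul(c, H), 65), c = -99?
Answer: Rational(-198458457, 123107234) ≈ -1.6121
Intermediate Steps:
Function('q')(V, H) = Add(65, Mul(-99, H)) (Function('q')(V, H) = Add(Mul(-99, H), 65) = Add(65, Mul(-99, H)))
Add(Mul(29346, Pow(Function('q')(202, 222), -1)), Mul(-12264, Pow(Function('l')(-212), -1))) = Add(Mul(29346, Pow(Add(65, Mul(-99, 222)), -1)), Mul(-12264, Pow(Pow(-212, 2), -1))) = Add(Mul(29346, Pow(Add(65, -21978), -1)), Mul(-12264, Pow(44944, -1))) = Add(Mul(29346, Pow(-21913, -1)), Mul(-12264, Rational(1, 44944))) = Add(Mul(29346, Rational(-1, 21913)), Rational(-1533, 5618)) = Add(Rational(-29346, 21913), Rational(-1533, 5618)) = Rational(-198458457, 123107234)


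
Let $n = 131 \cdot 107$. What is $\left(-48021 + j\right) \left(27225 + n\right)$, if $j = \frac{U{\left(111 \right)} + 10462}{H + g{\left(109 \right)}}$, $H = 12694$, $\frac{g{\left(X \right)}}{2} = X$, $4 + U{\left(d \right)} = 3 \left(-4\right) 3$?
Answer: $- \frac{2130962901555}{1076} \approx -1.9804 \cdot 10^{9}$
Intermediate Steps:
$U{\left(d \right)} = -40$ ($U{\left(d \right)} = -4 + 3 \left(-4\right) 3 = -4 - 36 = -40$)
$g{\left(X \right)} = 2 X$
$j = \frac{1737}{2152}$ ($j = \frac{-40 + 10462}{12694 + 2 \cdot 109} = \frac{10422}{12694 + 218} = \frac{10422}{12912} = 10422 \cdot \frac{1}{12912} = \frac{1737}{2152} \approx 0.80716$)
$n = 14017$
$\left(-48021 + j\right) \left(27225 + n\right) = \left(-48021 + \frac{1737}{2152}\right) \left(27225 + 14017\right) = \left(- \frac{103339455}{2152}\right) 41242 = - \frac{2130962901555}{1076}$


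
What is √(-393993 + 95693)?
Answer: 10*I*√2983 ≈ 546.17*I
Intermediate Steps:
√(-393993 + 95693) = √(-298300) = 10*I*√2983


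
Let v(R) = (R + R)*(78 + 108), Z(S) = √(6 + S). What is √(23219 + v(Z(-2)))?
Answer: √23963 ≈ 154.80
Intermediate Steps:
v(R) = 372*R (v(R) = (2*R)*186 = 372*R)
√(23219 + v(Z(-2))) = √(23219 + 372*√(6 - 2)) = √(23219 + 372*√4) = √(23219 + 372*2) = √(23219 + 744) = √23963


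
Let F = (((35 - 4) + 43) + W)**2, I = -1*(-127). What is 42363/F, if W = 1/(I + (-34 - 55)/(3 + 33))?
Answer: 851381453907/110076641284 ≈ 7.7344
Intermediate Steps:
I = 127
W = 36/4483 (W = 1/(127 + (-34 - 55)/(3 + 33)) = 1/(127 - 89/36) = 1/(4483/36) = 36/4483 ≈ 0.0080303)
F = 110076641284/20097289 (F = (((35 - 4) + 43) + 36/4483)**2 = ((31 + 43) + 36/4483)**2 = (74 + 36/4483)**2 = (331778/4483)**2 = 110076641284/20097289 ≈ 5477.2)
42363/F = 42363/(110076641284/20097289) = 42363*(20097289/110076641284) = 851381453907/110076641284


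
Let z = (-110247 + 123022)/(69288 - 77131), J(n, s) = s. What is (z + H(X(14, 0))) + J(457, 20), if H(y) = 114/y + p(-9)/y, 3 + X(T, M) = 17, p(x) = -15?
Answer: 2793647/109802 ≈ 25.443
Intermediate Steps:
X(T, M) = 14 (X(T, M) = -3 + 17 = 14)
H(y) = 99/y (H(y) = 114/y - 15/y = 99/y)
z = -12775/7843 (z = 12775/(-7843) = 12775*(-1/7843) = -12775/7843 ≈ -1.6288)
(z + H(X(14, 0))) + J(457, 20) = (-12775/7843 + 99/14) + 20 = 597607/109802 + 20 = 2793647/109802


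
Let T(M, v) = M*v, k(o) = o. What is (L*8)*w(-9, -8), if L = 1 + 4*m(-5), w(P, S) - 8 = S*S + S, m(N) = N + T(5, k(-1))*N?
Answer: 41472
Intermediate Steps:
m(N) = -4*N (m(N) = N + (5*(-1))*N = N - 5*N = -4*N)
w(P, S) = 8 + S + S**2 (w(P, S) = 8 + (S*S + S) = 8 + (S**2 + S) = 8 + (S + S**2) = 8 + S + S**2)
L = 81 (L = 1 + 4*(-4*(-5)) = 1 + 4*20 = 1 + 80 = 81)
(L*8)*w(-9, -8) = (81*8)*(8 - 8 + (-8)**2) = 648*(8 - 8 + 64) = 648*64 = 41472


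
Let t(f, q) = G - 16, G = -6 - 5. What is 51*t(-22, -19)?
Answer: -1377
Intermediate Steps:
G = -11
t(f, q) = -27 (t(f, q) = -11 - 16 = -27)
51*t(-22, -19) = 51*(-27) = -1377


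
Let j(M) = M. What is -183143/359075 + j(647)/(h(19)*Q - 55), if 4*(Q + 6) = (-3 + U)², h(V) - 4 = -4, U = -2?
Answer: -48478878/3949825 ≈ -12.274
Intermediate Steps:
h(V) = 0 (h(V) = 4 - 4 = 0)
Q = ¼ (Q = -6 + (-3 - 2)²/4 = -6 + (¼)*(-5)² = -6 + (¼)*25 = -6 + 25/4 = ¼ ≈ 0.25000)
-183143/359075 + j(647)/(h(19)*Q - 55) = -183143/359075 + 647/(0*(¼) - 55) = -183143*1/359075 + 647/(0 - 55) = -183143/359075 + 647/(-55) = -183143/359075 + 647*(-1/55) = -183143/359075 - 647/55 = -48478878/3949825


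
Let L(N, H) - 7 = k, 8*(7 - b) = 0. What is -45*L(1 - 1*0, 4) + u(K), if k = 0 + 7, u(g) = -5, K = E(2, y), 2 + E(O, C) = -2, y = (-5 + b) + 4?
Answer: -635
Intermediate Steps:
b = 7 (b = 7 - 1/8*0 = 7 + 0 = 7)
y = 6 (y = (-5 + 7) + 4 = 2 + 4 = 6)
E(O, C) = -4 (E(O, C) = -2 - 2 = -4)
K = -4
k = 7
L(N, H) = 14 (L(N, H) = 7 + 7 = 14)
-45*L(1 - 1*0, 4) + u(K) = -45*14 - 5 = -630 - 5 = -635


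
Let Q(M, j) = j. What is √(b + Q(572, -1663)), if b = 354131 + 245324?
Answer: 4*√37362 ≈ 773.17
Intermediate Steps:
b = 599455
√(b + Q(572, -1663)) = √(599455 - 1663) = √597792 = 4*√37362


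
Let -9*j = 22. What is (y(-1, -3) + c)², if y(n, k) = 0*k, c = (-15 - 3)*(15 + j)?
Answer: 51076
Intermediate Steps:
j = -22/9 (j = -⅑*22 = -22/9 ≈ -2.4444)
c = -226 (c = (-15 - 3)*(15 - 22/9) = -18*113/9 = -226)
y(n, k) = 0
(y(-1, -3) + c)² = (0 - 226)² = (-226)² = 51076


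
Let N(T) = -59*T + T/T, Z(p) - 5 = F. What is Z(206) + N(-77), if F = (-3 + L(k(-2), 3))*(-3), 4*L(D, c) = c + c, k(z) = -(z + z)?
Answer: 9107/2 ≈ 4553.5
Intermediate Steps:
k(z) = -2*z
L(D, c) = c/2 (L(D, c) = (c + c)/4 = (2*c)/4 = c/2)
F = 9/2 (F = (-3 + (½)*3)*(-3) = (-3 + 3/2)*(-3) = -3/2*(-3) = 9/2 ≈ 4.5000)
Z(p) = 19/2 (Z(p) = 5 + 9/2 = 19/2)
N(T) = 1 - 59*T (N(T) = -59*T + 1 = 1 - 59*T)
Z(206) + N(-77) = 19/2 + (1 - 59*(-77)) = 19/2 + (1 + 4543) = 19/2 + 4544 = 9107/2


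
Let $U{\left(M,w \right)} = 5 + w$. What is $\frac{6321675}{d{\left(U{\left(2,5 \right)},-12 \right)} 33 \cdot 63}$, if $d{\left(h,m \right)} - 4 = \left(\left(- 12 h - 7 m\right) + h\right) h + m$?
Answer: $- \frac{2107225}{185724} \approx -11.346$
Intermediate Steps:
$d{\left(h,m \right)} = 4 + m + h \left(- 11 h - 7 m\right)$ ($d{\left(h,m \right)} = 4 + \left(\left(\left(- 12 h - 7 m\right) + h\right) h + m\right) = 4 + \left(\left(- 11 h - 7 m\right) h + m\right) = 4 + \left(h \left(- 11 h - 7 m\right) + m\right) = 4 + \left(m + h \left(- 11 h - 7 m\right)\right) = 4 + m + h \left(- 11 h - 7 m\right)$)
$\frac{6321675}{d{\left(U{\left(2,5 \right)},-12 \right)} 33 \cdot 63} = \frac{6321675}{\left(4 - 12 - 11 \left(5 + 5\right)^{2} - 7 \left(5 + 5\right) \left(-12\right)\right) 33 \cdot 63} = \frac{6321675}{\left(4 - 12 - 11 \cdot 10^{2} - 70 \left(-12\right)\right) 33 \cdot 63} = \frac{6321675}{\left(4 - 12 - 1100 + 840\right) 33 \cdot 63} = \frac{6321675}{\left(-268\right) 33 \cdot 63} = \frac{6321675}{\left(-8844\right) 63} = \frac{6321675}{-557172} = 6321675 \left(- \frac{1}{557172}\right) = - \frac{2107225}{185724}$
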